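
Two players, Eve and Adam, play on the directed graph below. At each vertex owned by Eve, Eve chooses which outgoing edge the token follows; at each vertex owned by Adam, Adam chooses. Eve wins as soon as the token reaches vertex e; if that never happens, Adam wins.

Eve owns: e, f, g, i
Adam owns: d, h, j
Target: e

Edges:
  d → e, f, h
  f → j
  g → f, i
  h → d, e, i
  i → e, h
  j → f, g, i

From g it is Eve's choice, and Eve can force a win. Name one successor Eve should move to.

A0 = {e}
A1: add {i} — i (Eve) has i→e.
A2: add {g} — g (Eve) has g→i.
A3 = A2; e.g. d (Adam) can still go to f. Fixed point.
From g, successor i is in the attractor (rank 1); the other successor f is not.

i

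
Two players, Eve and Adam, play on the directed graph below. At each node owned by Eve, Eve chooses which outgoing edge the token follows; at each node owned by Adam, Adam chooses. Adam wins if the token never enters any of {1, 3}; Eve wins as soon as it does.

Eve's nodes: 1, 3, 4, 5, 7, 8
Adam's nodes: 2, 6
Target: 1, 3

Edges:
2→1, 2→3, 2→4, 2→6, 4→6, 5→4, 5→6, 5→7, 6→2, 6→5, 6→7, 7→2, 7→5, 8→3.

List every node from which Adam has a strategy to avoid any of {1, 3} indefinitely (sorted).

A0 = {1, 3}
A1: add {8} — 8 (Eve) has 8→3.
A2 = A1; e.g. 2 (Adam) can still go to 4. Fixed point.
Eve's attractor = {1, 3, 8}; Adam avoids the target exactly from the complement.

2, 4, 5, 6, 7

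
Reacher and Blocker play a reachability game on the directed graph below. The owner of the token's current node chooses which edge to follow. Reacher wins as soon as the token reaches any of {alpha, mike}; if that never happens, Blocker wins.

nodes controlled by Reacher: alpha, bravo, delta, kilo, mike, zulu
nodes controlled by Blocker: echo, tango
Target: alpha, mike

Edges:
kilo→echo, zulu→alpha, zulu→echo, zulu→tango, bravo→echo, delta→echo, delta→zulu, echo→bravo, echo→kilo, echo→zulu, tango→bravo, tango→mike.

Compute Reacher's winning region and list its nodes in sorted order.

alpha, delta, mike, zulu

A0 = {alpha, mike}
A1: add {zulu} — zulu (Reacher) has zulu→alpha.
A2: add {delta} — delta (Reacher) has delta→zulu.
A3 = A2; e.g. bravo (Reacher) has no edge into A2. Fixed point.
Reacher's winning region = {alpha, delta, mike, zulu}.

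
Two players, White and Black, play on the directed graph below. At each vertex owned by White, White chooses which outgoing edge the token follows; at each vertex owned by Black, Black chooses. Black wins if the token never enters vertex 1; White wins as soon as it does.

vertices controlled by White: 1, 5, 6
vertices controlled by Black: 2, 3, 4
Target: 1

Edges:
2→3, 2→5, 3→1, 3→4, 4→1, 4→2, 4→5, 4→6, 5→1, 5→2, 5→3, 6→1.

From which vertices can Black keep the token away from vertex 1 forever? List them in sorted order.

2, 3, 4

A0 = {1}
A1: add {5, 6} — 5 (White) has 5→1; 6 (White) has 6→1.
A2 = A1; e.g. 2 (Black) can still go to 3. Fixed point.
White's attractor = {1, 5, 6}; Black avoids the target exactly from the complement.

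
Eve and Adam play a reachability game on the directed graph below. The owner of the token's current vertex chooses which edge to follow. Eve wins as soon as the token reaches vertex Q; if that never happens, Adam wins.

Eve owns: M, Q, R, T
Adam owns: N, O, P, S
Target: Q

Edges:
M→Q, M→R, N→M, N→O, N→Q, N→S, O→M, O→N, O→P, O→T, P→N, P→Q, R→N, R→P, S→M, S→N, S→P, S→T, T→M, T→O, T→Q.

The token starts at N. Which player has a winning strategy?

A0 = {Q}
A1: add {M, T} — M (Eve) has M→Q; T (Eve) has T→Q.
A2 = A1; e.g. N (Adam) can still go to O. Fixed point.
N never enters the attractor, so Adam can avoid the target forever.

Adam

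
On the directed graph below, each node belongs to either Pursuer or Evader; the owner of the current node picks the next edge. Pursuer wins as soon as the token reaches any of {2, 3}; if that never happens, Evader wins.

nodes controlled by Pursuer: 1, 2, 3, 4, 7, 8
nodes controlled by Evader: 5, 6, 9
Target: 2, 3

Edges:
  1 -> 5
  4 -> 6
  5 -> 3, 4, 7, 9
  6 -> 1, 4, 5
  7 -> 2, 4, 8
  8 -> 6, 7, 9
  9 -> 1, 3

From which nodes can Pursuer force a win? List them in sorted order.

2, 3, 7, 8

A0 = {2, 3}
A1: add {7} — 7 (Pursuer) has 7→2.
A2: add {8} — 8 (Pursuer) has 8→7.
A3 = A2; e.g. 1 (Pursuer) has no edge into A2. Fixed point.
Pursuer's winning region = {2, 3, 7, 8}.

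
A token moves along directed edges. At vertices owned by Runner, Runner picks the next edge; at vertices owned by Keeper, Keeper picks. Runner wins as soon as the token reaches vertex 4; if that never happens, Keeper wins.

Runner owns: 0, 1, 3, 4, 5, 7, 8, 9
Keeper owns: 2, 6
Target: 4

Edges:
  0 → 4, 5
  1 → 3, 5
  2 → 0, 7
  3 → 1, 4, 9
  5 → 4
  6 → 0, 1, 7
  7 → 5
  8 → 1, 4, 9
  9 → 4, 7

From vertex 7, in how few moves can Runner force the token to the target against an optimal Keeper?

A0 = {4}
A1: add {0, 3, 5, 8, 9} — 0 (Runner) has 0→4; 3 (Runner) has 3→4; 5 (Runner) has 5→4; 8 (Runner) has 8→4; 9 (Runner) has 9→4.
A2: add {1, 7} — 1 (Runner) has 1→3; 7 (Runner) has 7→5.
7 enters the attractor at level 2, so Runner can force the target in 2 moves from there.

2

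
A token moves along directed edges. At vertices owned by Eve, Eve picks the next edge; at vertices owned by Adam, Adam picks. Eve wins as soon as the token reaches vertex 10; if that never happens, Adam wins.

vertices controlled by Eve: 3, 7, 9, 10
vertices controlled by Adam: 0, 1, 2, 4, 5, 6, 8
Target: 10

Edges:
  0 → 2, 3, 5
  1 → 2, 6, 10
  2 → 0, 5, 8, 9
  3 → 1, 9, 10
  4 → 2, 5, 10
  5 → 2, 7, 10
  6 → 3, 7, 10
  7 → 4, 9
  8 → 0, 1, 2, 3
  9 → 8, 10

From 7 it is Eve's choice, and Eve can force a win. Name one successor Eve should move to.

A0 = {10}
A1: add {3, 9} — 3 (Eve) has 3→10; 9 (Eve) has 9→10.
A2: add {7} — 7 (Eve) has 7→9.
A3: add {6} — 6 (Adam): all of {3, 7, 10} already in.
A4 = A3; e.g. 0 (Adam) can still go to 2. Fixed point.
From 7, successor 9 is in the attractor (rank 1); the other successor 4 is not.

9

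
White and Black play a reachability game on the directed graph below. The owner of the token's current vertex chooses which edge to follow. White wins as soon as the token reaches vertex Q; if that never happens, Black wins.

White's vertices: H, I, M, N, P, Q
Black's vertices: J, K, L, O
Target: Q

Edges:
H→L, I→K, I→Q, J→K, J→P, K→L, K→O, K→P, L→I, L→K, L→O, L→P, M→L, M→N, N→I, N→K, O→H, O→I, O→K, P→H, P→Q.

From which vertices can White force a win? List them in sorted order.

I, M, N, P, Q

A0 = {Q}
A1: add {I, P} — I (White) has I→Q; P (White) has P→Q.
A2: add {N} — N (White) has N→I.
A3: add {M} — M (White) has M→N.
A4 = A3; e.g. H (White) has no edge into A3. Fixed point.
White's winning region = {I, M, N, P, Q}.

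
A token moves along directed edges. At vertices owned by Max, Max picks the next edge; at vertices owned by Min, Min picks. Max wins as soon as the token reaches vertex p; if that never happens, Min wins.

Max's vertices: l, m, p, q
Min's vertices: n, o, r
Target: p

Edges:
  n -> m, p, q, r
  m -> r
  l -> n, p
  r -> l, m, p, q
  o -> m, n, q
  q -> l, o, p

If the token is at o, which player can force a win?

Min

A0 = {p}
A1: add {l, q} — l (Max) has l→p; q (Max) has q→p.
A2 = A1; e.g. m (Max) has no edge into A1. Fixed point.
o never enters the attractor, so Min can avoid the target forever.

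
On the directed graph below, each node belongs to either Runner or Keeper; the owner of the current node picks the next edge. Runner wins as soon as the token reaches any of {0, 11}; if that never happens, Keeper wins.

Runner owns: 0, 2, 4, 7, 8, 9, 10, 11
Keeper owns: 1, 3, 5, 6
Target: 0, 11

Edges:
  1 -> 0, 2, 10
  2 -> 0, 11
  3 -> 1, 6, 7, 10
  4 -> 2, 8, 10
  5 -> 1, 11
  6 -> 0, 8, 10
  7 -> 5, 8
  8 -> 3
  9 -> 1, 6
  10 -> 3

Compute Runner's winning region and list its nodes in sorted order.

A0 = {0, 11}
A1: add {2} — 2 (Runner) has 2→0.
A2: add {4} — 4 (Runner) has 4→2.
A3 = A2; e.g. 1 (Keeper) can still go to 10. Fixed point.
Runner's winning region = {0, 2, 4, 11}.

0, 2, 4, 11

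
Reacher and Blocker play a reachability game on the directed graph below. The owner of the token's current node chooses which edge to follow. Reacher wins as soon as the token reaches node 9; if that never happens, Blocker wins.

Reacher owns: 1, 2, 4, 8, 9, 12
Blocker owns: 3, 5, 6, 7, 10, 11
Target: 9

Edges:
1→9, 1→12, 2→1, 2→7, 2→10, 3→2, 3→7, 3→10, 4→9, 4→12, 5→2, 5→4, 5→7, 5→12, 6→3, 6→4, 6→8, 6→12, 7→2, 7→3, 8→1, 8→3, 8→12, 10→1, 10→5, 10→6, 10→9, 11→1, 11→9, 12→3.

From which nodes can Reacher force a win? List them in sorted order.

A0 = {9}
A1: add {1, 4} — 1 (Reacher) has 1→9; 4 (Reacher) has 4→9.
A2: add {2, 8, 11} — 2 (Reacher) has 2→1; 8 (Reacher) has 8→1; 11 (Blocker): all of {1, 9} already in.
A3 = A2; e.g. 3 (Blocker) can still go to 7. Fixed point.
Reacher's winning region = {1, 2, 4, 8, 9, 11}.

1, 2, 4, 8, 9, 11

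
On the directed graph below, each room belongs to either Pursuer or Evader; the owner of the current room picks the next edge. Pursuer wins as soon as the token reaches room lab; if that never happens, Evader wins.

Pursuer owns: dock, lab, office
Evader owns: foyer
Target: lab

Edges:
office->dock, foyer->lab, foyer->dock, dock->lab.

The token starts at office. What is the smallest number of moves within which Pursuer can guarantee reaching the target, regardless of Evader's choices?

2

A0 = {lab}
A1: add {dock} — dock (Pursuer) has dock→lab.
A2: add {foyer, office} — foyer (Evader): all of {lab, dock} already in; office (Pursuer) has office→dock.
A2 = all vertices. Fixed point.
office enters the attractor at level 2, so Pursuer can force the target in 2 moves from there.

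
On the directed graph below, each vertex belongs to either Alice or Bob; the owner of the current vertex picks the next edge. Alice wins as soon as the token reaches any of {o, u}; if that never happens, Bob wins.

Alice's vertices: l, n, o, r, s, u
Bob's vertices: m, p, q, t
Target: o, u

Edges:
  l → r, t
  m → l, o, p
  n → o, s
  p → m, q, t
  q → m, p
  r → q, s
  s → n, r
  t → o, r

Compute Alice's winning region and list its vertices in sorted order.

l, n, o, r, s, t, u

A0 = {o, u}
A1: add {n} — n (Alice) has n→o.
A2: add {s} — s (Alice) has s→n.
A3: add {r} — r (Alice) has r→s.
A4: add {l, t} — l (Alice) has l→r; t (Bob): all of {o, r} already in.
A5 = A4; e.g. m (Bob) can still go to p. Fixed point.
Alice's winning region = {l, n, o, r, s, t, u}.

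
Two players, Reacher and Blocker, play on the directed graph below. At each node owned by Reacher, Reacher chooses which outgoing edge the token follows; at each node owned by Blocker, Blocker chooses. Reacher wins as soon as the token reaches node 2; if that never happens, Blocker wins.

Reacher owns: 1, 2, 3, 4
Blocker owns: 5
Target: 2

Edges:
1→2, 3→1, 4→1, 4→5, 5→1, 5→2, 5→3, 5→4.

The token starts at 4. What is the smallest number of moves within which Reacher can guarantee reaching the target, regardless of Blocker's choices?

2

A0 = {2}
A1: add {1} — 1 (Reacher) has 1→2.
A2: add {3, 4} — 3 (Reacher) has 3→1; 4 (Reacher) has 4→1.
4 enters the attractor at level 2, so Reacher can force the target in 2 moves from there.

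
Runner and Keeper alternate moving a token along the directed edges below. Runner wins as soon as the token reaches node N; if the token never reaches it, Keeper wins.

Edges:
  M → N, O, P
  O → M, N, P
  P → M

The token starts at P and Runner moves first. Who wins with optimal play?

Keeper

Track states (vertex, player-to-move).
A0 = {(N,Runner), (N,Keeper)}
A1: add {(M,Runner), (O,Runner)}.
A2: add {(P,Keeper)}.
A3 = A2; e.g. (M,Keeper) stays out. (P,Runner) never enters ⇒ Keeper avoids the target.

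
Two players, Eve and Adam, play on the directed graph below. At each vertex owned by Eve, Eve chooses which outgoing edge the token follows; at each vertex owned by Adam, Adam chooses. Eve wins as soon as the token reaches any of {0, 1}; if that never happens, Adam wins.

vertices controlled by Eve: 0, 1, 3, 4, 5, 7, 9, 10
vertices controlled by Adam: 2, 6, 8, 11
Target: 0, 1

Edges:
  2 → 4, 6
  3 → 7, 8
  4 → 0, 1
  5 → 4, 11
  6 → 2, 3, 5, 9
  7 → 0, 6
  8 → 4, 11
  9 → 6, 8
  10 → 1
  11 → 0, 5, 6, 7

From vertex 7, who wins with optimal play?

A0 = {0, 1}
A1: add {4, 7, 10} — 4 (Eve) has 4→0; 7 (Eve) has 7→0; 10 (Eve) has 10→1.
7 ∈ A1, so Eve can force the target.

Eve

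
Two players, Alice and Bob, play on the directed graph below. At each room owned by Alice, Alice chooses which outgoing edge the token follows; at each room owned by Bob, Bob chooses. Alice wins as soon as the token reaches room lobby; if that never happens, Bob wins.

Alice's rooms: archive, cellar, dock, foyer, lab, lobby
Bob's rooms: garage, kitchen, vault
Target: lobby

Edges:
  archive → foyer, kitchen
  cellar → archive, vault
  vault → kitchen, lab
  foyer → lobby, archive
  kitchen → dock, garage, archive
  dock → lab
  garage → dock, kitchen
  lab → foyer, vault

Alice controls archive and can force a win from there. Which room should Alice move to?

A0 = {lobby}
A1: add {foyer} — foyer (Alice) has foyer→lobby.
A2: add {archive, lab} — archive (Alice) has archive→foyer; lab (Alice) has lab→foyer.
A3: add {cellar, dock} — dock (Alice) has dock→lab; cellar (Alice) has cellar→archive.
A4 = A3; e.g. garage (Bob) can still go to kitchen. Fixed point.
From archive, successor foyer is in the attractor (rank 1); the other successor kitchen is not.

foyer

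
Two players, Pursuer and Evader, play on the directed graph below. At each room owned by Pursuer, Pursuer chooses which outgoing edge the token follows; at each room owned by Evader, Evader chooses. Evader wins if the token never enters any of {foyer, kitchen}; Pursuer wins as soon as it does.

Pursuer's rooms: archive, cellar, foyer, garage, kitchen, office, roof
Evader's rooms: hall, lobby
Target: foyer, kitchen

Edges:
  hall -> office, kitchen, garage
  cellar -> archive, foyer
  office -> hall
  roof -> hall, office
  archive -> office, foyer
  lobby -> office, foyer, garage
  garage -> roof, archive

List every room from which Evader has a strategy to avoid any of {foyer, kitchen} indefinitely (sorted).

hall, lobby, office, roof

A0 = {foyer, kitchen}
A1: add {archive, cellar} — cellar (Pursuer) has cellar→foyer; archive (Pursuer) has archive→foyer.
A2: add {garage} — garage (Pursuer) has garage→archive.
A3 = A2; e.g. hall (Evader) can still go to office. Fixed point.
Pursuer's attractor = {archive, cellar, foyer, garage, kitchen}; Evader avoids the target exactly from the complement.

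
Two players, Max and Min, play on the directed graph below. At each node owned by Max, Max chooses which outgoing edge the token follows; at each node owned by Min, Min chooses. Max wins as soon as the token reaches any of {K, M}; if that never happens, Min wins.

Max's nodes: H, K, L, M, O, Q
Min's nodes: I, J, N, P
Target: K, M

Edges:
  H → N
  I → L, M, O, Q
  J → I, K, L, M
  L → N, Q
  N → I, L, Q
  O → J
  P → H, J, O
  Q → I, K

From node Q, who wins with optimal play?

A0 = {K, M}
A1: add {Q} — Q (Max) has Q→K.
Q ∈ A1, so Max can force the target.

Max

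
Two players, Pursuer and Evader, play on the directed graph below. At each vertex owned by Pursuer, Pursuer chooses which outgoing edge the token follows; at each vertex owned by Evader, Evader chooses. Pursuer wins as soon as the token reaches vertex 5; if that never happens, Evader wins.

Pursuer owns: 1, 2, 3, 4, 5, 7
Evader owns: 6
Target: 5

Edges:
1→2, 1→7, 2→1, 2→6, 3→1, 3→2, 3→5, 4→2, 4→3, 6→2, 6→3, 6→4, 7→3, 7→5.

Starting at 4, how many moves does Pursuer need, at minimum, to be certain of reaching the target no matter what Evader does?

2

A0 = {5}
A1: add {3, 7} — 3 (Pursuer) has 3→5; 7 (Pursuer) has 7→5.
A2: add {1, 4} — 1 (Pursuer) has 1→7; 4 (Pursuer) has 4→3.
4 enters the attractor at level 2, so Pursuer can force the target in 2 moves from there.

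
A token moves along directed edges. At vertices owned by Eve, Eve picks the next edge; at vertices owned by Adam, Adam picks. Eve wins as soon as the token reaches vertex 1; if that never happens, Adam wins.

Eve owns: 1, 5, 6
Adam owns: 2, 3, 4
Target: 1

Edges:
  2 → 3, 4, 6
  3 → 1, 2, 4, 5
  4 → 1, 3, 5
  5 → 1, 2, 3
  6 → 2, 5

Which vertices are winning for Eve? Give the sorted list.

1, 5, 6

A0 = {1}
A1: add {5} — 5 (Eve) has 5→1.
A2: add {6} — 6 (Eve) has 6→5.
A3 = A2; e.g. 2 (Adam) can still go to 3. Fixed point.
Eve's winning region = {1, 5, 6}.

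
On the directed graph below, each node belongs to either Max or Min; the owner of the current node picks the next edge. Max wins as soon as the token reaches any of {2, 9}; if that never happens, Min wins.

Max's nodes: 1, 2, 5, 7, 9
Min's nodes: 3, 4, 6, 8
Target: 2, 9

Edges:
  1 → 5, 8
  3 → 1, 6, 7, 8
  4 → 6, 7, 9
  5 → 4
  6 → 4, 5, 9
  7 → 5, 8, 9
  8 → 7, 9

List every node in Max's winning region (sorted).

1, 2, 7, 8, 9

A0 = {2, 9}
A1: add {7} — 7 (Max) has 7→9.
A2: add {8} — 8 (Min): all of {7, 9} already in.
A3: add {1} — 1 (Max) has 1→8.
A4 = A3; e.g. 3 (Min) can still go to 6. Fixed point.
Max's winning region = {1, 2, 7, 8, 9}.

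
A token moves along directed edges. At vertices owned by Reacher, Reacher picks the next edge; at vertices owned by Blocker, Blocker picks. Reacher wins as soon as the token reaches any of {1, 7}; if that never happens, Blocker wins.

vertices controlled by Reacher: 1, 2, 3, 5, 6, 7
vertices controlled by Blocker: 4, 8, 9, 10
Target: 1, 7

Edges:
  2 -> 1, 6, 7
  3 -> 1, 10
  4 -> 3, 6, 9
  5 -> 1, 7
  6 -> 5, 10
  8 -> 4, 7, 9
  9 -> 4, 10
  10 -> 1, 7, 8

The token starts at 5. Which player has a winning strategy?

A0 = {1, 7}
A1: add {2, 3, 5} — 2 (Reacher) has 2→1; 3 (Reacher) has 3→1; 5 (Reacher) has 5→1.
5 ∈ A1, so Reacher can force the target.

Reacher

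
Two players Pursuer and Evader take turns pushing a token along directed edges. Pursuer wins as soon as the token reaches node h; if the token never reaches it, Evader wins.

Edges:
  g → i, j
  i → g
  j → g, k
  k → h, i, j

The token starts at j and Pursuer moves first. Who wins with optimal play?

Evader

Track states (vertex, player-to-move).
A0 = {(h,Pursuer), (h,Evader)}
A1: add {(k,Pursuer)}.
A2 = A1; e.g. (g,Pursuer) stays out. (j,Pursuer) never enters ⇒ Evader avoids the target.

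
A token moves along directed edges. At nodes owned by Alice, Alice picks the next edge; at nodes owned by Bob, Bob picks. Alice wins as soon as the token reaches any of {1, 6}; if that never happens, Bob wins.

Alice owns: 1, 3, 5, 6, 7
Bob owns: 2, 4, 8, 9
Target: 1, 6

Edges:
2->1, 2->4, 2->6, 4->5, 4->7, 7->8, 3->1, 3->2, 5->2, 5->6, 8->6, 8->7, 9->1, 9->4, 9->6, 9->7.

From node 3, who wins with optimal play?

A0 = {1, 6}
A1: add {3, 5} — 3 (Alice) has 3→1; 5 (Alice) has 5→6.
A2 = A1; e.g. 2 (Bob) can still go to 4. Fixed point.
3 ∈ A1, so Alice can force the target.

Alice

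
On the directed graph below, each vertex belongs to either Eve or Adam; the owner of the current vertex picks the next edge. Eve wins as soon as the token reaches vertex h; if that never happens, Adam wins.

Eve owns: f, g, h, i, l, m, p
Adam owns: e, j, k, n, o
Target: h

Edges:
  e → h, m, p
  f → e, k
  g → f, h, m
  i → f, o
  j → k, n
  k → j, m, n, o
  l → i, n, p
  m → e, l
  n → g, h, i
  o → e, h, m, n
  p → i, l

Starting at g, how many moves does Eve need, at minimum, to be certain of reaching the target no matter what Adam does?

A0 = {h}
A1: add {g} — g (Eve) has g→h.
A2 = A1; e.g. e (Adam) can still go to m. Fixed point.
g enters the attractor at level 1, so Eve can force the target in 1 move from there.

1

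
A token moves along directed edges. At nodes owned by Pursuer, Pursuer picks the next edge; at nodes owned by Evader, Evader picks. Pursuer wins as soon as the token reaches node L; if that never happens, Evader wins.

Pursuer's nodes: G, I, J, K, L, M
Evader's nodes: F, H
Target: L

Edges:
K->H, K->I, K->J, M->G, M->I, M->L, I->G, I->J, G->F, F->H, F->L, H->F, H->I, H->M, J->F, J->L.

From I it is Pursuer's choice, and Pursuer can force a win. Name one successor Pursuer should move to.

J

A0 = {L}
A1: add {J, M} — J (Pursuer) has J→L; M (Pursuer) has M→L.
A2: add {I, K} — I (Pursuer) has I→J; K (Pursuer) has K→J.
A3 = A2; e.g. F (Evader) can still go to H. Fixed point.
From I, successor J is in the attractor (rank 1); the other successor G is not.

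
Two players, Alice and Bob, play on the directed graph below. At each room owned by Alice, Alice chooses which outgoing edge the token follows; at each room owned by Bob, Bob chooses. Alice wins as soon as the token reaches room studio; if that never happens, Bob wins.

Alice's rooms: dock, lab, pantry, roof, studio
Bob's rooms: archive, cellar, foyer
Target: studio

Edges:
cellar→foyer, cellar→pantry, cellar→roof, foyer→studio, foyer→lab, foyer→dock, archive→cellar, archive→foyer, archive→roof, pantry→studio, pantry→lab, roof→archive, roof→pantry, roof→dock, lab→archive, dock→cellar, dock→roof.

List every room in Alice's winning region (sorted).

dock, pantry, roof, studio

A0 = {studio}
A1: add {pantry} — pantry (Alice) has pantry→studio.
A2: add {roof} — roof (Alice) has roof→pantry.
A3: add {dock} — dock (Alice) has dock→roof.
A4 = A3; e.g. cellar (Bob) can still go to foyer. Fixed point.
Alice's winning region = {dock, pantry, roof, studio}.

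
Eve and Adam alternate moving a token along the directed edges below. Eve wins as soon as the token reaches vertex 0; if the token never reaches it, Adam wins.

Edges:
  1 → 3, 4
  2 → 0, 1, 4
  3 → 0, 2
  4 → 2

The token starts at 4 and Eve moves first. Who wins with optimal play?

Adam

Track states (vertex, player-to-move).
A0 = {(0,Eve), (0,Adam)}
A1: add {(2,Eve), (3,Eve)}.
A2: add {(3,Adam), (4,Adam)}.
A3: add {(1,Eve)}.
A4 = A3; e.g. (1,Adam) stays out. (4,Eve) never enters ⇒ Adam avoids the target.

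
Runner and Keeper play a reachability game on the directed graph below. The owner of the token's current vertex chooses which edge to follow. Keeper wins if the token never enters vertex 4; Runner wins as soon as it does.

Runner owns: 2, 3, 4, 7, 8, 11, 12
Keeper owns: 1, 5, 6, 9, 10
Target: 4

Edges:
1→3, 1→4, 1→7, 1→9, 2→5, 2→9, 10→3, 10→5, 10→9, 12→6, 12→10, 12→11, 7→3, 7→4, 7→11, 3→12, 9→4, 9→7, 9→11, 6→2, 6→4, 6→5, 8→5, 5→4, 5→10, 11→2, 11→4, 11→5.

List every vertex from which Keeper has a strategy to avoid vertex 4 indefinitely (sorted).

A0 = {4}
A1: add {7, 11} — 7 (Runner) has 7→4; 11 (Runner) has 11→4.
A2: add {9, 12} — 9 (Keeper): all of {4, 7, 11} already in; 12 (Runner) has 12→11.
A3: add {2, 3} — 2 (Runner) has 2→9; 3 (Runner) has 3→12.
A4: add {1} — 1 (Keeper): all of {3, 4, 7, 9} already in.
A5 = A4; e.g. 5 (Keeper) can still go to 10. Fixed point.
Runner's attractor = {1, 2, 3, 4, 7, 9, 11, 12}; Keeper avoids the target exactly from the complement.

5, 6, 8, 10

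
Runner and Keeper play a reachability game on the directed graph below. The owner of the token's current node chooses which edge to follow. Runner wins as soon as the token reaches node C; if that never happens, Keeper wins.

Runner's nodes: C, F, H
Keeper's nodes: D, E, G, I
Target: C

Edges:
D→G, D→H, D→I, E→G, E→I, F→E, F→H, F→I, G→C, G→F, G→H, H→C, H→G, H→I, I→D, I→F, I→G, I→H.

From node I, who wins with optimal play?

Keeper

A0 = {C}
A1: add {H} — H (Runner) has H→C.
A2: add {F} — F (Runner) has F→H.
A3: add {G} — G (Keeper): all of {C, F, H} already in.
A4 = A3; e.g. D (Keeper) can still go to I. Fixed point.
I never enters the attractor, so Keeper can avoid the target forever.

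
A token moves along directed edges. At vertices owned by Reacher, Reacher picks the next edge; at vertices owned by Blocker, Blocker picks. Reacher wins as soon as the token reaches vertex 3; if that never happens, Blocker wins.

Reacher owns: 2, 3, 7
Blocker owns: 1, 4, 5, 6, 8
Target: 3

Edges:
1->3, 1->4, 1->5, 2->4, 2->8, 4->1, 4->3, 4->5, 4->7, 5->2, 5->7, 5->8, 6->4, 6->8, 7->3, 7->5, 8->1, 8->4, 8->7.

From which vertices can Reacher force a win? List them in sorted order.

A0 = {3}
A1: add {7} — 7 (Reacher) has 7→3.
A2 = A1; e.g. 1 (Blocker) can still go to 4. Fixed point.
Reacher's winning region = {3, 7}.

3, 7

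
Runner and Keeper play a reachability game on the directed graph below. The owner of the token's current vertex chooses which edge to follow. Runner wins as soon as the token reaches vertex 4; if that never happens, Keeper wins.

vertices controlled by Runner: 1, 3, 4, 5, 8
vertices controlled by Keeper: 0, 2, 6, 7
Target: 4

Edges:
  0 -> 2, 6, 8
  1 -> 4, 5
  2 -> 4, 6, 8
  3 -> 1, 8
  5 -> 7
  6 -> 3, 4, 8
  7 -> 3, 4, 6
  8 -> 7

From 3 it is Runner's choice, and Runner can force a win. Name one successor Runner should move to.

A0 = {4}
A1: add {1} — 1 (Runner) has 1→4.
A2: add {3} — 3 (Runner) has 3→1.
A3 = A2; e.g. 0 (Keeper) can still go to 2. Fixed point.
From 3, successor 1 is in the attractor (rank 1); the other successor 8 is not.

1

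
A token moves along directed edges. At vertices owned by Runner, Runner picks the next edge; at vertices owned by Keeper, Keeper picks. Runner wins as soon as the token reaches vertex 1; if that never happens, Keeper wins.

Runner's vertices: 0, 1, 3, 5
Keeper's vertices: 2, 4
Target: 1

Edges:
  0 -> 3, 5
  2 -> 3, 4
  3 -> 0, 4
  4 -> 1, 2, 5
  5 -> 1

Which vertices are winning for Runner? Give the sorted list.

A0 = {1}
A1: add {5} — 5 (Runner) has 5→1.
A2: add {0} — 0 (Runner) has 0→5.
A3: add {3} — 3 (Runner) has 3→0.
A4 = A3; e.g. 2 (Keeper) can still go to 4. Fixed point.
Runner's winning region = {0, 1, 3, 5}.

0, 1, 3, 5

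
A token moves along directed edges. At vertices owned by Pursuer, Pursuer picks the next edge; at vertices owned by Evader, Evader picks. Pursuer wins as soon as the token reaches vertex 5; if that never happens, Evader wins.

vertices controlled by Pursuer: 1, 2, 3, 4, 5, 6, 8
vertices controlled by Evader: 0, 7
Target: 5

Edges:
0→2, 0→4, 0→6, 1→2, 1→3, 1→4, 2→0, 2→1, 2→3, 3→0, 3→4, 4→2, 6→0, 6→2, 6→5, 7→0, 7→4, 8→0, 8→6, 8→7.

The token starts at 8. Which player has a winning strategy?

A0 = {5}
A1: add {6} — 6 (Pursuer) has 6→5.
A2: add {8} — 8 (Pursuer) has 8→6.
A3 = A2; e.g. 0 (Evader) can still go to 2. Fixed point.
8 ∈ A2, so Pursuer can force the target.

Pursuer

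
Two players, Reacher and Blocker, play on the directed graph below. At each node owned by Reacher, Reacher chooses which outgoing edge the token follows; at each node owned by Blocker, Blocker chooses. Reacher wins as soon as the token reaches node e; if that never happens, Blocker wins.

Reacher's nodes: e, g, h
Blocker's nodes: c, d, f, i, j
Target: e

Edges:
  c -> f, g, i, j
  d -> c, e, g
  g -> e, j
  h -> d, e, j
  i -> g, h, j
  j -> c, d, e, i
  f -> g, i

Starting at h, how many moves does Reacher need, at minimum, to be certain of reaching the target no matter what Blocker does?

A0 = {e}
A1: add {g, h} — g (Reacher) has g→e; h (Reacher) has h→e.
A2 = A1; e.g. c (Blocker) can still go to f. Fixed point.
h enters the attractor at level 1, so Reacher can force the target in 1 move from there.

1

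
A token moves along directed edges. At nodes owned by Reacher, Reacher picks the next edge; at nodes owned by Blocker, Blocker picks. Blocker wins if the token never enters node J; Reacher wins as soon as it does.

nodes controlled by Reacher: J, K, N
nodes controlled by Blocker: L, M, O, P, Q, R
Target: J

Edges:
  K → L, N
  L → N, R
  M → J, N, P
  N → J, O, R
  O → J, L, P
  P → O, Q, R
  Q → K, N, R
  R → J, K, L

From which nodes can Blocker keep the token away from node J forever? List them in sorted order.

L, M, O, P, Q, R

A0 = {J}
A1: add {N} — N (Reacher) has N→J.
A2: add {K} — K (Reacher) has K→N.
A3 = A2; e.g. L (Blocker) can still go to R. Fixed point.
Reacher's attractor = {J, K, N}; Blocker avoids the target exactly from the complement.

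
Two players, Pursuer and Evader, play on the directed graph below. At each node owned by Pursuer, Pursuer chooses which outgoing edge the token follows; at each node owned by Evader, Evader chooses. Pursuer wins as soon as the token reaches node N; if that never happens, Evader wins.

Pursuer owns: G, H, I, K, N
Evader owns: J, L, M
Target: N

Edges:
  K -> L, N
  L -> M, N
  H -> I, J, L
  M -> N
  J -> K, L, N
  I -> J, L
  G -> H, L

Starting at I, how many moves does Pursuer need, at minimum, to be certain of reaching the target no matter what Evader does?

A0 = {N}
A1: add {K, M} — K (Pursuer) has K→N; M (Evader): all of {N} already in.
A2: add {L} — L (Evader): all of {M, N} already in.
A3: add {G, H, I, J} — G (Pursuer) has G→L; H (Pursuer) has H→L; I (Pursuer) has I→L; J (Evader): all of {K, L, N} already in.
A3 = all vertices. Fixed point.
I enters the attractor at level 3, so Pursuer can force the target in 3 moves from there.

3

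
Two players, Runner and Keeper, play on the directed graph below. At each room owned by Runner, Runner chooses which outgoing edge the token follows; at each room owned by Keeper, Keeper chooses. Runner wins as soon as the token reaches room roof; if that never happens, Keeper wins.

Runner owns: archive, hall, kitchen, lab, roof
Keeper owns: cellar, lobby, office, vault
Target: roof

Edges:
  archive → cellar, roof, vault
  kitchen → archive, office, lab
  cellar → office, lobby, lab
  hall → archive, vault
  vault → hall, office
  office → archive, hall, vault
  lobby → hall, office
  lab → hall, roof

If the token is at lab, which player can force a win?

Runner

A0 = {roof}
A1: add {archive, lab} — archive (Runner) has archive→roof; lab (Runner) has lab→roof.
lab ∈ A1, so Runner can force the target.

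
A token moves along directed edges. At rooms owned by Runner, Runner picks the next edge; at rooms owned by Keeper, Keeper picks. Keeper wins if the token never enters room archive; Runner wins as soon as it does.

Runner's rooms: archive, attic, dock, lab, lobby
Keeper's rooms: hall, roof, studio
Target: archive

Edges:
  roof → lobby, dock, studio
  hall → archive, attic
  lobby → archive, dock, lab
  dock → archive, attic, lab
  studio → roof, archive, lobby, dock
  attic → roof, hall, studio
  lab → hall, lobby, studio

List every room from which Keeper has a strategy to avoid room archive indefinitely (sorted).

attic, hall, roof, studio

A0 = {archive}
A1: add {dock, lobby} — lobby (Runner) has lobby→archive; dock (Runner) has dock→archive.
A2: add {lab} — lab (Runner) has lab→lobby.
A3 = A2; e.g. roof (Keeper) can still go to studio. Fixed point.
Runner's attractor = {archive, dock, lab, lobby}; Keeper avoids the target exactly from the complement.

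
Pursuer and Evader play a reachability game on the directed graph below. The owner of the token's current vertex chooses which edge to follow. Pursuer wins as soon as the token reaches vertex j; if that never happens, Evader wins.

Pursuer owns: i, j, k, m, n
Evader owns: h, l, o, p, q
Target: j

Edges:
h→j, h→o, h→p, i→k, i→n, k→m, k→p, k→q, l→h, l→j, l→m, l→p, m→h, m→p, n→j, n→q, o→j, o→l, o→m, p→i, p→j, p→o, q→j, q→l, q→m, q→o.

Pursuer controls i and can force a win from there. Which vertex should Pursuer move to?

A0 = {j}
A1: add {n} — n (Pursuer) has n→j.
A2: add {i} — i (Pursuer) has i→n.
A3 = A2; e.g. h (Evader) can still go to o. Fixed point.
From i, successor n is in the attractor (rank 1); the other successor k is not.

n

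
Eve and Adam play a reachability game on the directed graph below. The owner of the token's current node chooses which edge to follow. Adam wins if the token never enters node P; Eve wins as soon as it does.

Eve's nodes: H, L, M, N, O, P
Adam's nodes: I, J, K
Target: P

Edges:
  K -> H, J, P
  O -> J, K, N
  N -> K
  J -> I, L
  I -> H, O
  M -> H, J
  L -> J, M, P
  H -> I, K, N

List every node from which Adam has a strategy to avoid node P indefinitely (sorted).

A0 = {P}
A1: add {L} — L (Eve) has L→P.
A2 = A1; e.g. H (Eve) has no edge into A1. Fixed point.
Eve's attractor = {L, P}; Adam avoids the target exactly from the complement.

H, I, J, K, M, N, O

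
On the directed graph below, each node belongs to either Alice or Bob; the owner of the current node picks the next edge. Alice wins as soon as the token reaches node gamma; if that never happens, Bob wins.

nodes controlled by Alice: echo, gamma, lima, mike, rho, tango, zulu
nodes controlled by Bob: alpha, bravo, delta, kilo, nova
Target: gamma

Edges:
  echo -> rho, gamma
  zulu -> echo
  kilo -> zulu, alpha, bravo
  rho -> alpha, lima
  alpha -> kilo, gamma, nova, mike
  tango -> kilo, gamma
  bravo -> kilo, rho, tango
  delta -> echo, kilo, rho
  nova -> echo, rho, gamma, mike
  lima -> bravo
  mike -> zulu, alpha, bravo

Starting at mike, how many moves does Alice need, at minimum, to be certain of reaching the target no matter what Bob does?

A0 = {gamma}
A1: add {echo, tango} — echo (Alice) has echo→gamma; tango (Alice) has tango→gamma.
A2: add {zulu} — zulu (Alice) has zulu→echo.
A3: add {mike} — mike (Alice) has mike→zulu.
A4 = A3; e.g. kilo (Bob) can still go to alpha. Fixed point.
mike enters the attractor at level 3, so Alice can force the target in 3 moves from there.

3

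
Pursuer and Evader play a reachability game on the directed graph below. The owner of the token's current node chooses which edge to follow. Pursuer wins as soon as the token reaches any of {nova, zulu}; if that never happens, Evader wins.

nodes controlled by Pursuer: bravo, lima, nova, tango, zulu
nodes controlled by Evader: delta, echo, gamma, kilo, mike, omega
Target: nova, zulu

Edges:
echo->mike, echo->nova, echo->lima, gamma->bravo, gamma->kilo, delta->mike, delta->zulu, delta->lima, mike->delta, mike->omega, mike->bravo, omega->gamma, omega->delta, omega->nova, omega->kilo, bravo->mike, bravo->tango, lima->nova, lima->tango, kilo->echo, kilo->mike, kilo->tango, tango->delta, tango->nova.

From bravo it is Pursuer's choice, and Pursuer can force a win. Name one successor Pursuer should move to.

tango

A0 = {nova, zulu}
A1: add {lima, tango} — lima (Pursuer) has lima→nova; tango (Pursuer) has tango→nova.
A2: add {bravo} — bravo (Pursuer) has bravo→tango.
A3 = A2; e.g. echo (Evader) can still go to mike. Fixed point.
From bravo, successor tango is in the attractor (rank 1); the other successor mike is not.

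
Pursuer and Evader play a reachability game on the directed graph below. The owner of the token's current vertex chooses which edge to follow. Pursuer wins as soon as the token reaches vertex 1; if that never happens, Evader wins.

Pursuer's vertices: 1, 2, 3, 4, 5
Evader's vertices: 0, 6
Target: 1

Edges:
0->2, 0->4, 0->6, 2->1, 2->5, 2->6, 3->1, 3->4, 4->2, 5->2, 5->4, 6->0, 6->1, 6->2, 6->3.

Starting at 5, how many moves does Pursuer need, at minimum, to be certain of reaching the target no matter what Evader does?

A0 = {1}
A1: add {2, 3} — 2 (Pursuer) has 2→1; 3 (Pursuer) has 3→1.
A2: add {4, 5} — 4 (Pursuer) has 4→2; 5 (Pursuer) has 5→2.
A3 = A2; e.g. 0 (Evader) can still go to 6. Fixed point.
5 enters the attractor at level 2, so Pursuer can force the target in 2 moves from there.

2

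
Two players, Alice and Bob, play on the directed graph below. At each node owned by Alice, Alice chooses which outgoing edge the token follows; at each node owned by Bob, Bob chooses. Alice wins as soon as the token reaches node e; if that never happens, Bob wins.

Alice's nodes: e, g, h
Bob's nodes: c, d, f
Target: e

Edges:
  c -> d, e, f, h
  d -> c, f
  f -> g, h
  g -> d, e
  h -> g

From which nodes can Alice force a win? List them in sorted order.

e, f, g, h

A0 = {e}
A1: add {g} — g (Alice) has g→e.
A2: add {h} — h (Alice) has h→g.
A3: add {f} — f (Bob): all of {g, h} already in.
A4 = A3; e.g. c (Bob) can still go to d. Fixed point.
Alice's winning region = {e, f, g, h}.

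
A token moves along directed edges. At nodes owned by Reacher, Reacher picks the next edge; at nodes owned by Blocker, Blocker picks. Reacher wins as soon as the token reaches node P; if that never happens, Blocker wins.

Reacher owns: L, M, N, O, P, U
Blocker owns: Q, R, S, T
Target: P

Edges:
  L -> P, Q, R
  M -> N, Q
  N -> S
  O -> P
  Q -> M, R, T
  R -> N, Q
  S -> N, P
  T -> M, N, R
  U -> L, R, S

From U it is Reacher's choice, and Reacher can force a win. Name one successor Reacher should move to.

A0 = {P}
A1: add {L, O} — L (Reacher) has L→P; O (Reacher) has O→P.
A2: add {U} — U (Reacher) has U→L.
A3 = A2; e.g. M (Reacher) has no edge into A2. Fixed point.
From U, successor L is in the attractor (rank 1); the other successors R, S are not.

L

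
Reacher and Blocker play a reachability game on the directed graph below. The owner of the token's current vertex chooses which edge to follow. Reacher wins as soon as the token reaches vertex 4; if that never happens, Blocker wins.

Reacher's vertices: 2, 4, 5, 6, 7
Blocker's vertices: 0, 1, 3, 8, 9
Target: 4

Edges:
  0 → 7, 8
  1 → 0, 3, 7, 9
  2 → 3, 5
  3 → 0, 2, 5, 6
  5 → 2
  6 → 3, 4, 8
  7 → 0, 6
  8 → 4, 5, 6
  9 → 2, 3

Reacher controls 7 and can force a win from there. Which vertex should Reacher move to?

6

A0 = {4}
A1: add {6} — 6 (Reacher) has 6→4.
A2: add {7} — 7 (Reacher) has 7→6.
A3 = A2; e.g. 0 (Blocker) can still go to 8. Fixed point.
From 7, successor 6 is in the attractor (rank 1); the other successor 0 is not.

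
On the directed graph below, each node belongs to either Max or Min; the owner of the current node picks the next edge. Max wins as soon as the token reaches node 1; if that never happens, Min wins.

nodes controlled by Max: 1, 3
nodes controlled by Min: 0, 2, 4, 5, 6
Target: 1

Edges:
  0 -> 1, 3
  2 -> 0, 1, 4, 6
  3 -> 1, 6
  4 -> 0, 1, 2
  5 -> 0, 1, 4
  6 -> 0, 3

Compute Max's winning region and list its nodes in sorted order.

0, 1, 3, 6

A0 = {1}
A1: add {3} — 3 (Max) has 3→1.
A2: add {0} — 0 (Min): all of {1, 3} already in.
A3: add {6} — 6 (Min): all of {0, 3} already in.
A4 = A3; e.g. 2 (Min) can still go to 4. Fixed point.
Max's winning region = {0, 1, 3, 6}.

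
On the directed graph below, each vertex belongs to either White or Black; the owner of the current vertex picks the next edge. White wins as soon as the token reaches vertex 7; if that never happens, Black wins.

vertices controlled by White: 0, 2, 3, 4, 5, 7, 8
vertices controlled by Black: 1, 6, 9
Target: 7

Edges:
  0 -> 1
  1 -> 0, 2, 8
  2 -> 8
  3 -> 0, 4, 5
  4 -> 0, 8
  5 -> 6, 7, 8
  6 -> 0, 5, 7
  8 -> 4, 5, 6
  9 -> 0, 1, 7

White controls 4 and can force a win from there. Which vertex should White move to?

8

A0 = {7}
A1: add {5} — 5 (White) has 5→7.
A2: add {3, 8} — 3 (White) has 3→5; 8 (White) has 8→5.
A3: add {2, 4} — 2 (White) has 2→8; 4 (White) has 4→8.
A4 = A3; e.g. 0 (White) has no edge into A3. Fixed point.
From 4, successor 8 is in the attractor (rank 2); the other successor 0 is not.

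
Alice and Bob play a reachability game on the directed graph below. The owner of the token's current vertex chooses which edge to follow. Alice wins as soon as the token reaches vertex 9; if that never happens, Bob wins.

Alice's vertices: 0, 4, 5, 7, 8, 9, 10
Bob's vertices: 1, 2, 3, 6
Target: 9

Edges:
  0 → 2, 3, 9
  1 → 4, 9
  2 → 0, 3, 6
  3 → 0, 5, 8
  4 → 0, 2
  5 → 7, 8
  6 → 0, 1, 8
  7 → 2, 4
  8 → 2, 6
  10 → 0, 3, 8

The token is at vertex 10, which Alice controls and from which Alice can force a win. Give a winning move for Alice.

A0 = {9}
A1: add {0} — 0 (Alice) has 0→9.
A2: add {4, 10} — 4 (Alice) has 4→0; 10 (Alice) has 10→0.
A3: add {1, 7} — 1 (Bob): all of {4, 9} already in; 7 (Alice) has 7→4.
A4: add {5} — 5 (Alice) has 5→7.
A5 = A4; e.g. 2 (Bob) can still go to 3. Fixed point.
From 10, successor 0 is in the attractor (rank 1); the other successors 3, 8 are not.

0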